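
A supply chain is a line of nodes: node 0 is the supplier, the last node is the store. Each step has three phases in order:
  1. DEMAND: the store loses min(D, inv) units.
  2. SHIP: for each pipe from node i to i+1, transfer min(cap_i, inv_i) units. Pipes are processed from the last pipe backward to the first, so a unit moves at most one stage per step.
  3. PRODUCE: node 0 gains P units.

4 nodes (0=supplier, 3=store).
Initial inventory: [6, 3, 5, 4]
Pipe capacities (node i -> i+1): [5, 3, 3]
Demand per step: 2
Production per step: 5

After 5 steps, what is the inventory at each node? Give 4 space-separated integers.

Step 1: demand=2,sold=2 ship[2->3]=3 ship[1->2]=3 ship[0->1]=5 prod=5 -> inv=[6 5 5 5]
Step 2: demand=2,sold=2 ship[2->3]=3 ship[1->2]=3 ship[0->1]=5 prod=5 -> inv=[6 7 5 6]
Step 3: demand=2,sold=2 ship[2->3]=3 ship[1->2]=3 ship[0->1]=5 prod=5 -> inv=[6 9 5 7]
Step 4: demand=2,sold=2 ship[2->3]=3 ship[1->2]=3 ship[0->1]=5 prod=5 -> inv=[6 11 5 8]
Step 5: demand=2,sold=2 ship[2->3]=3 ship[1->2]=3 ship[0->1]=5 prod=5 -> inv=[6 13 5 9]

6 13 5 9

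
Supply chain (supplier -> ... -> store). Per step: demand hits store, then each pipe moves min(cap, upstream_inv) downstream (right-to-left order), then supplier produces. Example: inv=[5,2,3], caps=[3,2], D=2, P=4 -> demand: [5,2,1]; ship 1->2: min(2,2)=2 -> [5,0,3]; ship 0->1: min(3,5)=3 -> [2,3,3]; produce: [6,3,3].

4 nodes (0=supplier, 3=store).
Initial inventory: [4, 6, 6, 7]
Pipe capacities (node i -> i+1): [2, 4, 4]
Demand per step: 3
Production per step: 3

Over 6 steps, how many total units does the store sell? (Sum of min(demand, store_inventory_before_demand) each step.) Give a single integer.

Answer: 18

Derivation:
Step 1: sold=3 (running total=3) -> [5 4 6 8]
Step 2: sold=3 (running total=6) -> [6 2 6 9]
Step 3: sold=3 (running total=9) -> [7 2 4 10]
Step 4: sold=3 (running total=12) -> [8 2 2 11]
Step 5: sold=3 (running total=15) -> [9 2 2 10]
Step 6: sold=3 (running total=18) -> [10 2 2 9]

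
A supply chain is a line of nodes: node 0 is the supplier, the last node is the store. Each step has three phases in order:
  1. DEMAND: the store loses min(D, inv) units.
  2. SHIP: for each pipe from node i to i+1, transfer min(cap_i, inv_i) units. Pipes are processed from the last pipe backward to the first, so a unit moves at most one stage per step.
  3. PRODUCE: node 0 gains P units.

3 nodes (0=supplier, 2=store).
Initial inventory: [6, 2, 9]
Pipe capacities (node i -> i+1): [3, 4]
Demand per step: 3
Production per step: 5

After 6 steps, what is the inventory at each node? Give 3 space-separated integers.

Step 1: demand=3,sold=3 ship[1->2]=2 ship[0->1]=3 prod=5 -> inv=[8 3 8]
Step 2: demand=3,sold=3 ship[1->2]=3 ship[0->1]=3 prod=5 -> inv=[10 3 8]
Step 3: demand=3,sold=3 ship[1->2]=3 ship[0->1]=3 prod=5 -> inv=[12 3 8]
Step 4: demand=3,sold=3 ship[1->2]=3 ship[0->1]=3 prod=5 -> inv=[14 3 8]
Step 5: demand=3,sold=3 ship[1->2]=3 ship[0->1]=3 prod=5 -> inv=[16 3 8]
Step 6: demand=3,sold=3 ship[1->2]=3 ship[0->1]=3 prod=5 -> inv=[18 3 8]

18 3 8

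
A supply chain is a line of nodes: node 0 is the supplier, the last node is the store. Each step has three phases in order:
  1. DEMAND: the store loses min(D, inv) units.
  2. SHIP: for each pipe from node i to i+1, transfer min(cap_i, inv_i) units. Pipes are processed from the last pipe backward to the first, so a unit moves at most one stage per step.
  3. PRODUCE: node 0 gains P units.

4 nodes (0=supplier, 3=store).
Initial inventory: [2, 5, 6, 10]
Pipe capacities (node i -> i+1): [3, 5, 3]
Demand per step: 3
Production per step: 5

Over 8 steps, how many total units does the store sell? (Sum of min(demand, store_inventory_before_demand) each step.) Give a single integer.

Step 1: sold=3 (running total=3) -> [5 2 8 10]
Step 2: sold=3 (running total=6) -> [7 3 7 10]
Step 3: sold=3 (running total=9) -> [9 3 7 10]
Step 4: sold=3 (running total=12) -> [11 3 7 10]
Step 5: sold=3 (running total=15) -> [13 3 7 10]
Step 6: sold=3 (running total=18) -> [15 3 7 10]
Step 7: sold=3 (running total=21) -> [17 3 7 10]
Step 8: sold=3 (running total=24) -> [19 3 7 10]

Answer: 24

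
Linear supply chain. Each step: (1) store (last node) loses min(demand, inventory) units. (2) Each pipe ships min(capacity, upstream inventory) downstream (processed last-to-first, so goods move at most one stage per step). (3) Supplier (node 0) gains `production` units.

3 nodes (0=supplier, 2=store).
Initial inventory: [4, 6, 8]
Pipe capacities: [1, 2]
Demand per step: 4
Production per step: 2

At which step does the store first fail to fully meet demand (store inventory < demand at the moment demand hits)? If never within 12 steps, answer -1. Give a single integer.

Step 1: demand=4,sold=4 ship[1->2]=2 ship[0->1]=1 prod=2 -> [5 5 6]
Step 2: demand=4,sold=4 ship[1->2]=2 ship[0->1]=1 prod=2 -> [6 4 4]
Step 3: demand=4,sold=4 ship[1->2]=2 ship[0->1]=1 prod=2 -> [7 3 2]
Step 4: demand=4,sold=2 ship[1->2]=2 ship[0->1]=1 prod=2 -> [8 2 2]
Step 5: demand=4,sold=2 ship[1->2]=2 ship[0->1]=1 prod=2 -> [9 1 2]
Step 6: demand=4,sold=2 ship[1->2]=1 ship[0->1]=1 prod=2 -> [10 1 1]
Step 7: demand=4,sold=1 ship[1->2]=1 ship[0->1]=1 prod=2 -> [11 1 1]
Step 8: demand=4,sold=1 ship[1->2]=1 ship[0->1]=1 prod=2 -> [12 1 1]
Step 9: demand=4,sold=1 ship[1->2]=1 ship[0->1]=1 prod=2 -> [13 1 1]
Step 10: demand=4,sold=1 ship[1->2]=1 ship[0->1]=1 prod=2 -> [14 1 1]
Step 11: demand=4,sold=1 ship[1->2]=1 ship[0->1]=1 prod=2 -> [15 1 1]
Step 12: demand=4,sold=1 ship[1->2]=1 ship[0->1]=1 prod=2 -> [16 1 1]
First stockout at step 4

4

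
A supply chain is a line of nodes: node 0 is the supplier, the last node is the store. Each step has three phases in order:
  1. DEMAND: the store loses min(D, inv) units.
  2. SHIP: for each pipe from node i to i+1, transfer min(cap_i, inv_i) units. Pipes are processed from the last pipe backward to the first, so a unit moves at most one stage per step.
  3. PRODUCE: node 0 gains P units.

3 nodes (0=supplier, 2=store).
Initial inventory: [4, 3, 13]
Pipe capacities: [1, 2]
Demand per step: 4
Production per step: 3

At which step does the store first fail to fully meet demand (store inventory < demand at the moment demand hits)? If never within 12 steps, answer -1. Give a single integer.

Step 1: demand=4,sold=4 ship[1->2]=2 ship[0->1]=1 prod=3 -> [6 2 11]
Step 2: demand=4,sold=4 ship[1->2]=2 ship[0->1]=1 prod=3 -> [8 1 9]
Step 3: demand=4,sold=4 ship[1->2]=1 ship[0->1]=1 prod=3 -> [10 1 6]
Step 4: demand=4,sold=4 ship[1->2]=1 ship[0->1]=1 prod=3 -> [12 1 3]
Step 5: demand=4,sold=3 ship[1->2]=1 ship[0->1]=1 prod=3 -> [14 1 1]
Step 6: demand=4,sold=1 ship[1->2]=1 ship[0->1]=1 prod=3 -> [16 1 1]
Step 7: demand=4,sold=1 ship[1->2]=1 ship[0->1]=1 prod=3 -> [18 1 1]
Step 8: demand=4,sold=1 ship[1->2]=1 ship[0->1]=1 prod=3 -> [20 1 1]
Step 9: demand=4,sold=1 ship[1->2]=1 ship[0->1]=1 prod=3 -> [22 1 1]
Step 10: demand=4,sold=1 ship[1->2]=1 ship[0->1]=1 prod=3 -> [24 1 1]
Step 11: demand=4,sold=1 ship[1->2]=1 ship[0->1]=1 prod=3 -> [26 1 1]
Step 12: demand=4,sold=1 ship[1->2]=1 ship[0->1]=1 prod=3 -> [28 1 1]
First stockout at step 5

5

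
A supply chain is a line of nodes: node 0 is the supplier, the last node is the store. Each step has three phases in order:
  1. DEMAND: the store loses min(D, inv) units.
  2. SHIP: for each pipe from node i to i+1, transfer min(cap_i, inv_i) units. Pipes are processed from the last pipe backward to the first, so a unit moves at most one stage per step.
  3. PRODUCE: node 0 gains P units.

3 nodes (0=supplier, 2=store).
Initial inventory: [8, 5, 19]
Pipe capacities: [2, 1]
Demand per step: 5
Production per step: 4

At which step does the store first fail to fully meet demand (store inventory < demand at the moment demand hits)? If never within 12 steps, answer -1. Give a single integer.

Step 1: demand=5,sold=5 ship[1->2]=1 ship[0->1]=2 prod=4 -> [10 6 15]
Step 2: demand=5,sold=5 ship[1->2]=1 ship[0->1]=2 prod=4 -> [12 7 11]
Step 3: demand=5,sold=5 ship[1->2]=1 ship[0->1]=2 prod=4 -> [14 8 7]
Step 4: demand=5,sold=5 ship[1->2]=1 ship[0->1]=2 prod=4 -> [16 9 3]
Step 5: demand=5,sold=3 ship[1->2]=1 ship[0->1]=2 prod=4 -> [18 10 1]
Step 6: demand=5,sold=1 ship[1->2]=1 ship[0->1]=2 prod=4 -> [20 11 1]
Step 7: demand=5,sold=1 ship[1->2]=1 ship[0->1]=2 prod=4 -> [22 12 1]
Step 8: demand=5,sold=1 ship[1->2]=1 ship[0->1]=2 prod=4 -> [24 13 1]
Step 9: demand=5,sold=1 ship[1->2]=1 ship[0->1]=2 prod=4 -> [26 14 1]
Step 10: demand=5,sold=1 ship[1->2]=1 ship[0->1]=2 prod=4 -> [28 15 1]
Step 11: demand=5,sold=1 ship[1->2]=1 ship[0->1]=2 prod=4 -> [30 16 1]
Step 12: demand=5,sold=1 ship[1->2]=1 ship[0->1]=2 prod=4 -> [32 17 1]
First stockout at step 5

5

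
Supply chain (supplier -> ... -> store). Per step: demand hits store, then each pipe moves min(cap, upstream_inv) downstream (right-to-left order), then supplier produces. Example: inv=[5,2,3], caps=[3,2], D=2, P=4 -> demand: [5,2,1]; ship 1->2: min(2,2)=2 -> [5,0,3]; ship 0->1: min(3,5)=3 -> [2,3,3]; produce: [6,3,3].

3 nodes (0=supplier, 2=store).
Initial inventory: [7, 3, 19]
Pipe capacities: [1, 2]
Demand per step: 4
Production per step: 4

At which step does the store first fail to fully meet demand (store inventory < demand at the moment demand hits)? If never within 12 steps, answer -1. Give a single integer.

Step 1: demand=4,sold=4 ship[1->2]=2 ship[0->1]=1 prod=4 -> [10 2 17]
Step 2: demand=4,sold=4 ship[1->2]=2 ship[0->1]=1 prod=4 -> [13 1 15]
Step 3: demand=4,sold=4 ship[1->2]=1 ship[0->1]=1 prod=4 -> [16 1 12]
Step 4: demand=4,sold=4 ship[1->2]=1 ship[0->1]=1 prod=4 -> [19 1 9]
Step 5: demand=4,sold=4 ship[1->2]=1 ship[0->1]=1 prod=4 -> [22 1 6]
Step 6: demand=4,sold=4 ship[1->2]=1 ship[0->1]=1 prod=4 -> [25 1 3]
Step 7: demand=4,sold=3 ship[1->2]=1 ship[0->1]=1 prod=4 -> [28 1 1]
Step 8: demand=4,sold=1 ship[1->2]=1 ship[0->1]=1 prod=4 -> [31 1 1]
Step 9: demand=4,sold=1 ship[1->2]=1 ship[0->1]=1 prod=4 -> [34 1 1]
Step 10: demand=4,sold=1 ship[1->2]=1 ship[0->1]=1 prod=4 -> [37 1 1]
Step 11: demand=4,sold=1 ship[1->2]=1 ship[0->1]=1 prod=4 -> [40 1 1]
Step 12: demand=4,sold=1 ship[1->2]=1 ship[0->1]=1 prod=4 -> [43 1 1]
First stockout at step 7

7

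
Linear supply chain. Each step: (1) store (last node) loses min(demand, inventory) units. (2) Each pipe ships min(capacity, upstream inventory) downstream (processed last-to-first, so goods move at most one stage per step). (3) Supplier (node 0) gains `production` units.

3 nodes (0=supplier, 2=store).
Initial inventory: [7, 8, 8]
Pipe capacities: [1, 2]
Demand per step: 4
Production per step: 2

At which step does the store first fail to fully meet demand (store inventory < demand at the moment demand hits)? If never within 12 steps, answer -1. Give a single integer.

Step 1: demand=4,sold=4 ship[1->2]=2 ship[0->1]=1 prod=2 -> [8 7 6]
Step 2: demand=4,sold=4 ship[1->2]=2 ship[0->1]=1 prod=2 -> [9 6 4]
Step 3: demand=4,sold=4 ship[1->2]=2 ship[0->1]=1 prod=2 -> [10 5 2]
Step 4: demand=4,sold=2 ship[1->2]=2 ship[0->1]=1 prod=2 -> [11 4 2]
Step 5: demand=4,sold=2 ship[1->2]=2 ship[0->1]=1 prod=2 -> [12 3 2]
Step 6: demand=4,sold=2 ship[1->2]=2 ship[0->1]=1 prod=2 -> [13 2 2]
Step 7: demand=4,sold=2 ship[1->2]=2 ship[0->1]=1 prod=2 -> [14 1 2]
Step 8: demand=4,sold=2 ship[1->2]=1 ship[0->1]=1 prod=2 -> [15 1 1]
Step 9: demand=4,sold=1 ship[1->2]=1 ship[0->1]=1 prod=2 -> [16 1 1]
Step 10: demand=4,sold=1 ship[1->2]=1 ship[0->1]=1 prod=2 -> [17 1 1]
Step 11: demand=4,sold=1 ship[1->2]=1 ship[0->1]=1 prod=2 -> [18 1 1]
Step 12: demand=4,sold=1 ship[1->2]=1 ship[0->1]=1 prod=2 -> [19 1 1]
First stockout at step 4

4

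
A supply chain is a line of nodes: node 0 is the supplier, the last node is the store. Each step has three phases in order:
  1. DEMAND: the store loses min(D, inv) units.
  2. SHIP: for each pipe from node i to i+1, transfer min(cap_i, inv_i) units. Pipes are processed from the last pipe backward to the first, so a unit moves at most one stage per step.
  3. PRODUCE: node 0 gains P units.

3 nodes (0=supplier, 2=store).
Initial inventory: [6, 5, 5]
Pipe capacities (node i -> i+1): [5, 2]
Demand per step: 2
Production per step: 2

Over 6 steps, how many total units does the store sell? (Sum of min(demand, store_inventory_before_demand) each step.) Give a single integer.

Answer: 12

Derivation:
Step 1: sold=2 (running total=2) -> [3 8 5]
Step 2: sold=2 (running total=4) -> [2 9 5]
Step 3: sold=2 (running total=6) -> [2 9 5]
Step 4: sold=2 (running total=8) -> [2 9 5]
Step 5: sold=2 (running total=10) -> [2 9 5]
Step 6: sold=2 (running total=12) -> [2 9 5]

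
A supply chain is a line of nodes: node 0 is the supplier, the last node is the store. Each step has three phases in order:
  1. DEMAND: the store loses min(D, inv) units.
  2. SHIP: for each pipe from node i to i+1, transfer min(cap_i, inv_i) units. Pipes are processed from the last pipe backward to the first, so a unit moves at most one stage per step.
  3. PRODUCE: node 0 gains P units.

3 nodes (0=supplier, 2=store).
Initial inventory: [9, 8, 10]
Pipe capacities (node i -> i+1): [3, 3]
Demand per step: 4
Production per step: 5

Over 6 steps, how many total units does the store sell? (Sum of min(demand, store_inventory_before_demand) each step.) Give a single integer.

Answer: 24

Derivation:
Step 1: sold=4 (running total=4) -> [11 8 9]
Step 2: sold=4 (running total=8) -> [13 8 8]
Step 3: sold=4 (running total=12) -> [15 8 7]
Step 4: sold=4 (running total=16) -> [17 8 6]
Step 5: sold=4 (running total=20) -> [19 8 5]
Step 6: sold=4 (running total=24) -> [21 8 4]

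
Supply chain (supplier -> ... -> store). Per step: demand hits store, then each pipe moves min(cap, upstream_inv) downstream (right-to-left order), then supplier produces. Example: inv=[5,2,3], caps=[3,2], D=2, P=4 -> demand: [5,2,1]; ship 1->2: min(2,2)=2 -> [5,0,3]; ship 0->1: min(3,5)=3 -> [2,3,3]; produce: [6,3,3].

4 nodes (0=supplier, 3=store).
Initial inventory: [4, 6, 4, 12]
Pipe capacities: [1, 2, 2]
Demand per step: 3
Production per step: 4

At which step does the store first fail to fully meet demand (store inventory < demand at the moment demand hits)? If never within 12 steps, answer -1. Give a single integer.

Step 1: demand=3,sold=3 ship[2->3]=2 ship[1->2]=2 ship[0->1]=1 prod=4 -> [7 5 4 11]
Step 2: demand=3,sold=3 ship[2->3]=2 ship[1->2]=2 ship[0->1]=1 prod=4 -> [10 4 4 10]
Step 3: demand=3,sold=3 ship[2->3]=2 ship[1->2]=2 ship[0->1]=1 prod=4 -> [13 3 4 9]
Step 4: demand=3,sold=3 ship[2->3]=2 ship[1->2]=2 ship[0->1]=1 prod=4 -> [16 2 4 8]
Step 5: demand=3,sold=3 ship[2->3]=2 ship[1->2]=2 ship[0->1]=1 prod=4 -> [19 1 4 7]
Step 6: demand=3,sold=3 ship[2->3]=2 ship[1->2]=1 ship[0->1]=1 prod=4 -> [22 1 3 6]
Step 7: demand=3,sold=3 ship[2->3]=2 ship[1->2]=1 ship[0->1]=1 prod=4 -> [25 1 2 5]
Step 8: demand=3,sold=3 ship[2->3]=2 ship[1->2]=1 ship[0->1]=1 prod=4 -> [28 1 1 4]
Step 9: demand=3,sold=3 ship[2->3]=1 ship[1->2]=1 ship[0->1]=1 prod=4 -> [31 1 1 2]
Step 10: demand=3,sold=2 ship[2->3]=1 ship[1->2]=1 ship[0->1]=1 prod=4 -> [34 1 1 1]
Step 11: demand=3,sold=1 ship[2->3]=1 ship[1->2]=1 ship[0->1]=1 prod=4 -> [37 1 1 1]
Step 12: demand=3,sold=1 ship[2->3]=1 ship[1->2]=1 ship[0->1]=1 prod=4 -> [40 1 1 1]
First stockout at step 10

10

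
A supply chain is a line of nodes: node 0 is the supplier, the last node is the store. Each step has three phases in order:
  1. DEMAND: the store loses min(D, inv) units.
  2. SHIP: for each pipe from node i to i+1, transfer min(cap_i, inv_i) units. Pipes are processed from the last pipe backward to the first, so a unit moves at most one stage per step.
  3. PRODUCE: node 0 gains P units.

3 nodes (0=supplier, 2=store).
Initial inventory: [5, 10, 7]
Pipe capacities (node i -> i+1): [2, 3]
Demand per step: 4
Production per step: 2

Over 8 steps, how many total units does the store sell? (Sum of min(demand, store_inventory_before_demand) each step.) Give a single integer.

Step 1: sold=4 (running total=4) -> [5 9 6]
Step 2: sold=4 (running total=8) -> [5 8 5]
Step 3: sold=4 (running total=12) -> [5 7 4]
Step 4: sold=4 (running total=16) -> [5 6 3]
Step 5: sold=3 (running total=19) -> [5 5 3]
Step 6: sold=3 (running total=22) -> [5 4 3]
Step 7: sold=3 (running total=25) -> [5 3 3]
Step 8: sold=3 (running total=28) -> [5 2 3]

Answer: 28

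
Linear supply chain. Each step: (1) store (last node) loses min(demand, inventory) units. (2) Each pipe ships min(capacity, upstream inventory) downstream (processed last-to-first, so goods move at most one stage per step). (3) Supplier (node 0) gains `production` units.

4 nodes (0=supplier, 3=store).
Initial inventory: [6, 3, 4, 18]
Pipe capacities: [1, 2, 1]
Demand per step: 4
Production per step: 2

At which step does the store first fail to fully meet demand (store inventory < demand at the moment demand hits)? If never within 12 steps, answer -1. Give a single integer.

Step 1: demand=4,sold=4 ship[2->3]=1 ship[1->2]=2 ship[0->1]=1 prod=2 -> [7 2 5 15]
Step 2: demand=4,sold=4 ship[2->3]=1 ship[1->2]=2 ship[0->1]=1 prod=2 -> [8 1 6 12]
Step 3: demand=4,sold=4 ship[2->3]=1 ship[1->2]=1 ship[0->1]=1 prod=2 -> [9 1 6 9]
Step 4: demand=4,sold=4 ship[2->3]=1 ship[1->2]=1 ship[0->1]=1 prod=2 -> [10 1 6 6]
Step 5: demand=4,sold=4 ship[2->3]=1 ship[1->2]=1 ship[0->1]=1 prod=2 -> [11 1 6 3]
Step 6: demand=4,sold=3 ship[2->3]=1 ship[1->2]=1 ship[0->1]=1 prod=2 -> [12 1 6 1]
Step 7: demand=4,sold=1 ship[2->3]=1 ship[1->2]=1 ship[0->1]=1 prod=2 -> [13 1 6 1]
Step 8: demand=4,sold=1 ship[2->3]=1 ship[1->2]=1 ship[0->1]=1 prod=2 -> [14 1 6 1]
Step 9: demand=4,sold=1 ship[2->3]=1 ship[1->2]=1 ship[0->1]=1 prod=2 -> [15 1 6 1]
Step 10: demand=4,sold=1 ship[2->3]=1 ship[1->2]=1 ship[0->1]=1 prod=2 -> [16 1 6 1]
Step 11: demand=4,sold=1 ship[2->3]=1 ship[1->2]=1 ship[0->1]=1 prod=2 -> [17 1 6 1]
Step 12: demand=4,sold=1 ship[2->3]=1 ship[1->2]=1 ship[0->1]=1 prod=2 -> [18 1 6 1]
First stockout at step 6

6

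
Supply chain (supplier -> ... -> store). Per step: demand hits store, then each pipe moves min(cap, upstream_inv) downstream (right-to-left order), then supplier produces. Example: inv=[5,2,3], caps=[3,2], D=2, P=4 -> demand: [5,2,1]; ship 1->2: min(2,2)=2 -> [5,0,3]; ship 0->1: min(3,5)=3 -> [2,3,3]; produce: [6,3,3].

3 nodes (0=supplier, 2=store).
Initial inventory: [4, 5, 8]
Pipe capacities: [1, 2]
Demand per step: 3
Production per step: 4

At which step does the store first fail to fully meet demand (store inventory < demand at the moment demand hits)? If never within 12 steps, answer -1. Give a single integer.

Step 1: demand=3,sold=3 ship[1->2]=2 ship[0->1]=1 prod=4 -> [7 4 7]
Step 2: demand=3,sold=3 ship[1->2]=2 ship[0->1]=1 prod=4 -> [10 3 6]
Step 3: demand=3,sold=3 ship[1->2]=2 ship[0->1]=1 prod=4 -> [13 2 5]
Step 4: demand=3,sold=3 ship[1->2]=2 ship[0->1]=1 prod=4 -> [16 1 4]
Step 5: demand=3,sold=3 ship[1->2]=1 ship[0->1]=1 prod=4 -> [19 1 2]
Step 6: demand=3,sold=2 ship[1->2]=1 ship[0->1]=1 prod=4 -> [22 1 1]
Step 7: demand=3,sold=1 ship[1->2]=1 ship[0->1]=1 prod=4 -> [25 1 1]
Step 8: demand=3,sold=1 ship[1->2]=1 ship[0->1]=1 prod=4 -> [28 1 1]
Step 9: demand=3,sold=1 ship[1->2]=1 ship[0->1]=1 prod=4 -> [31 1 1]
Step 10: demand=3,sold=1 ship[1->2]=1 ship[0->1]=1 prod=4 -> [34 1 1]
Step 11: demand=3,sold=1 ship[1->2]=1 ship[0->1]=1 prod=4 -> [37 1 1]
Step 12: demand=3,sold=1 ship[1->2]=1 ship[0->1]=1 prod=4 -> [40 1 1]
First stockout at step 6

6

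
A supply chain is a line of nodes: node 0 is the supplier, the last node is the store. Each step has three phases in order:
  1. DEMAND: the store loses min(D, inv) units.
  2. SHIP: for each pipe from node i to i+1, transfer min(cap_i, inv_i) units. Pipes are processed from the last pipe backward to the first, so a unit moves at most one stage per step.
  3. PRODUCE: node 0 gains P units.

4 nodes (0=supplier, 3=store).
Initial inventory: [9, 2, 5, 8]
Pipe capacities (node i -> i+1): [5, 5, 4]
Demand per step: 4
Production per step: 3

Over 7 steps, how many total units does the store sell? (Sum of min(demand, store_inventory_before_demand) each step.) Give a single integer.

Answer: 28

Derivation:
Step 1: sold=4 (running total=4) -> [7 5 3 8]
Step 2: sold=4 (running total=8) -> [5 5 5 7]
Step 3: sold=4 (running total=12) -> [3 5 6 7]
Step 4: sold=4 (running total=16) -> [3 3 7 7]
Step 5: sold=4 (running total=20) -> [3 3 6 7]
Step 6: sold=4 (running total=24) -> [3 3 5 7]
Step 7: sold=4 (running total=28) -> [3 3 4 7]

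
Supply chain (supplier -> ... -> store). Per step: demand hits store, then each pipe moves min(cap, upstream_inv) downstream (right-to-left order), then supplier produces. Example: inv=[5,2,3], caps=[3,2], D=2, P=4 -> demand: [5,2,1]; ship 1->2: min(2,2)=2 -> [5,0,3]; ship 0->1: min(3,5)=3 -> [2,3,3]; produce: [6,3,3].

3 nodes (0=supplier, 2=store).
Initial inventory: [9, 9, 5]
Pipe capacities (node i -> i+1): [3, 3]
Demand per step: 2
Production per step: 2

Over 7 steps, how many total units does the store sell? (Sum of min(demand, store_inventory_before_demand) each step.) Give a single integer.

Answer: 14

Derivation:
Step 1: sold=2 (running total=2) -> [8 9 6]
Step 2: sold=2 (running total=4) -> [7 9 7]
Step 3: sold=2 (running total=6) -> [6 9 8]
Step 4: sold=2 (running total=8) -> [5 9 9]
Step 5: sold=2 (running total=10) -> [4 9 10]
Step 6: sold=2 (running total=12) -> [3 9 11]
Step 7: sold=2 (running total=14) -> [2 9 12]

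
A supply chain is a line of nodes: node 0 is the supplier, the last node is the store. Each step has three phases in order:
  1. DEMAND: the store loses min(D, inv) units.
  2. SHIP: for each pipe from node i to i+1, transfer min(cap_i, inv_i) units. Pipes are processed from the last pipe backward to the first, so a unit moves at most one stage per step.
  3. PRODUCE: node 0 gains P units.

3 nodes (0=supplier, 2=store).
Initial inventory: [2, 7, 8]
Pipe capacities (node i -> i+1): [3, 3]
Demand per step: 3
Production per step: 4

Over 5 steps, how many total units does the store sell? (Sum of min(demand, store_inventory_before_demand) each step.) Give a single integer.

Step 1: sold=3 (running total=3) -> [4 6 8]
Step 2: sold=3 (running total=6) -> [5 6 8]
Step 3: sold=3 (running total=9) -> [6 6 8]
Step 4: sold=3 (running total=12) -> [7 6 8]
Step 5: sold=3 (running total=15) -> [8 6 8]

Answer: 15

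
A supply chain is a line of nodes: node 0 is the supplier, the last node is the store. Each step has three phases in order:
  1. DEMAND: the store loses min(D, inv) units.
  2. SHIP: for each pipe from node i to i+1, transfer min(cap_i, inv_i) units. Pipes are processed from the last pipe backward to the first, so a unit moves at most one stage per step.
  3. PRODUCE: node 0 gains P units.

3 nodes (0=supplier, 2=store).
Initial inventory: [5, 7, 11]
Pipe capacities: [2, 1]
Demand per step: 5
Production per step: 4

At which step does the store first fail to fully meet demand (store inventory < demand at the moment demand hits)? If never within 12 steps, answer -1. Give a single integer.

Step 1: demand=5,sold=5 ship[1->2]=1 ship[0->1]=2 prod=4 -> [7 8 7]
Step 2: demand=5,sold=5 ship[1->2]=1 ship[0->1]=2 prod=4 -> [9 9 3]
Step 3: demand=5,sold=3 ship[1->2]=1 ship[0->1]=2 prod=4 -> [11 10 1]
Step 4: demand=5,sold=1 ship[1->2]=1 ship[0->1]=2 prod=4 -> [13 11 1]
Step 5: demand=5,sold=1 ship[1->2]=1 ship[0->1]=2 prod=4 -> [15 12 1]
Step 6: demand=5,sold=1 ship[1->2]=1 ship[0->1]=2 prod=4 -> [17 13 1]
Step 7: demand=5,sold=1 ship[1->2]=1 ship[0->1]=2 prod=4 -> [19 14 1]
Step 8: demand=5,sold=1 ship[1->2]=1 ship[0->1]=2 prod=4 -> [21 15 1]
Step 9: demand=5,sold=1 ship[1->2]=1 ship[0->1]=2 prod=4 -> [23 16 1]
Step 10: demand=5,sold=1 ship[1->2]=1 ship[0->1]=2 prod=4 -> [25 17 1]
Step 11: demand=5,sold=1 ship[1->2]=1 ship[0->1]=2 prod=4 -> [27 18 1]
Step 12: demand=5,sold=1 ship[1->2]=1 ship[0->1]=2 prod=4 -> [29 19 1]
First stockout at step 3

3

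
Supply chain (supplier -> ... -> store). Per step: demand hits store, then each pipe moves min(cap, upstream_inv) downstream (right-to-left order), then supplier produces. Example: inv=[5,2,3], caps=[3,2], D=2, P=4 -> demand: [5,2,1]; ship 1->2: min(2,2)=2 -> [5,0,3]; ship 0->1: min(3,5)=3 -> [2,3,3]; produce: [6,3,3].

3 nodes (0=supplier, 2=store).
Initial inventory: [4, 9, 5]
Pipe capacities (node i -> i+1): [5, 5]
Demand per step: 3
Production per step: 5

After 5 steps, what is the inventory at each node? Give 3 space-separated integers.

Step 1: demand=3,sold=3 ship[1->2]=5 ship[0->1]=4 prod=5 -> inv=[5 8 7]
Step 2: demand=3,sold=3 ship[1->2]=5 ship[0->1]=5 prod=5 -> inv=[5 8 9]
Step 3: demand=3,sold=3 ship[1->2]=5 ship[0->1]=5 prod=5 -> inv=[5 8 11]
Step 4: demand=3,sold=3 ship[1->2]=5 ship[0->1]=5 prod=5 -> inv=[5 8 13]
Step 5: demand=3,sold=3 ship[1->2]=5 ship[0->1]=5 prod=5 -> inv=[5 8 15]

5 8 15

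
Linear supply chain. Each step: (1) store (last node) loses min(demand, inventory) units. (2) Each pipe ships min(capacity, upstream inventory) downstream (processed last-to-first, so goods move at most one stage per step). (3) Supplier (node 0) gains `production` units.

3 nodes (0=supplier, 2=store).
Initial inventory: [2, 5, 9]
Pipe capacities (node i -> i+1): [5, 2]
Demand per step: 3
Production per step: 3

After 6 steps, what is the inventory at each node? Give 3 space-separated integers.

Step 1: demand=3,sold=3 ship[1->2]=2 ship[0->1]=2 prod=3 -> inv=[3 5 8]
Step 2: demand=3,sold=3 ship[1->2]=2 ship[0->1]=3 prod=3 -> inv=[3 6 7]
Step 3: demand=3,sold=3 ship[1->2]=2 ship[0->1]=3 prod=3 -> inv=[3 7 6]
Step 4: demand=3,sold=3 ship[1->2]=2 ship[0->1]=3 prod=3 -> inv=[3 8 5]
Step 5: demand=3,sold=3 ship[1->2]=2 ship[0->1]=3 prod=3 -> inv=[3 9 4]
Step 6: demand=3,sold=3 ship[1->2]=2 ship[0->1]=3 prod=3 -> inv=[3 10 3]

3 10 3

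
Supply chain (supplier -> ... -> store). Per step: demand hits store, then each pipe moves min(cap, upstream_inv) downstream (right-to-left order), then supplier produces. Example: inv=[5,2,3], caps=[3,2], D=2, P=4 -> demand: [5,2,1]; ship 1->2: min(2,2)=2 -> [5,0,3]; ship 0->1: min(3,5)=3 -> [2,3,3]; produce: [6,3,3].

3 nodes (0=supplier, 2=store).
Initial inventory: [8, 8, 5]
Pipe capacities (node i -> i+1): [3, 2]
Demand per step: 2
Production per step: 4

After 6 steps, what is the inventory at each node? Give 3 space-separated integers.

Step 1: demand=2,sold=2 ship[1->2]=2 ship[0->1]=3 prod=4 -> inv=[9 9 5]
Step 2: demand=2,sold=2 ship[1->2]=2 ship[0->1]=3 prod=4 -> inv=[10 10 5]
Step 3: demand=2,sold=2 ship[1->2]=2 ship[0->1]=3 prod=4 -> inv=[11 11 5]
Step 4: demand=2,sold=2 ship[1->2]=2 ship[0->1]=3 prod=4 -> inv=[12 12 5]
Step 5: demand=2,sold=2 ship[1->2]=2 ship[0->1]=3 prod=4 -> inv=[13 13 5]
Step 6: demand=2,sold=2 ship[1->2]=2 ship[0->1]=3 prod=4 -> inv=[14 14 5]

14 14 5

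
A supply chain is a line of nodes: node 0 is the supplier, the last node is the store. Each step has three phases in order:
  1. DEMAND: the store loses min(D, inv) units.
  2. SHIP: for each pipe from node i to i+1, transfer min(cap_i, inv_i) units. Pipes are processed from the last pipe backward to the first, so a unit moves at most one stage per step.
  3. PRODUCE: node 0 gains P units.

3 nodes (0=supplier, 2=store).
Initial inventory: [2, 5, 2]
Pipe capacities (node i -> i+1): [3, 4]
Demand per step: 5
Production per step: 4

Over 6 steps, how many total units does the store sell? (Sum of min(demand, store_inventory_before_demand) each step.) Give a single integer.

Step 1: sold=2 (running total=2) -> [4 3 4]
Step 2: sold=4 (running total=6) -> [5 3 3]
Step 3: sold=3 (running total=9) -> [6 3 3]
Step 4: sold=3 (running total=12) -> [7 3 3]
Step 5: sold=3 (running total=15) -> [8 3 3]
Step 6: sold=3 (running total=18) -> [9 3 3]

Answer: 18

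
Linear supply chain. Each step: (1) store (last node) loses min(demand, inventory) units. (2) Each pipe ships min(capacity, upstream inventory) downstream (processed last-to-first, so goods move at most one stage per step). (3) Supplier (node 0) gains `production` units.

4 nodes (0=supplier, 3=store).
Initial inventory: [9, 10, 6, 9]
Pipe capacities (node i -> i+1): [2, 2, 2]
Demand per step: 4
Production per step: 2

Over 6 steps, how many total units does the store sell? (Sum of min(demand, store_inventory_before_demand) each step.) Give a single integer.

Answer: 19

Derivation:
Step 1: sold=4 (running total=4) -> [9 10 6 7]
Step 2: sold=4 (running total=8) -> [9 10 6 5]
Step 3: sold=4 (running total=12) -> [9 10 6 3]
Step 4: sold=3 (running total=15) -> [9 10 6 2]
Step 5: sold=2 (running total=17) -> [9 10 6 2]
Step 6: sold=2 (running total=19) -> [9 10 6 2]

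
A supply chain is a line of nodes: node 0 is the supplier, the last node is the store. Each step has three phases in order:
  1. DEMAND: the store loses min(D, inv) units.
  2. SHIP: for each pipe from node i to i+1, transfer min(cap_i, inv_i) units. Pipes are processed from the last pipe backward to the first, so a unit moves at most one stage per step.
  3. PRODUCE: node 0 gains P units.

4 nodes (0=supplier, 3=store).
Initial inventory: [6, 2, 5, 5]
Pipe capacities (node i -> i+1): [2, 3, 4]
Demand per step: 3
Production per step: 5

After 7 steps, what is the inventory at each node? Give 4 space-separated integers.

Step 1: demand=3,sold=3 ship[2->3]=4 ship[1->2]=2 ship[0->1]=2 prod=5 -> inv=[9 2 3 6]
Step 2: demand=3,sold=3 ship[2->3]=3 ship[1->2]=2 ship[0->1]=2 prod=5 -> inv=[12 2 2 6]
Step 3: demand=3,sold=3 ship[2->3]=2 ship[1->2]=2 ship[0->1]=2 prod=5 -> inv=[15 2 2 5]
Step 4: demand=3,sold=3 ship[2->3]=2 ship[1->2]=2 ship[0->1]=2 prod=5 -> inv=[18 2 2 4]
Step 5: demand=3,sold=3 ship[2->3]=2 ship[1->2]=2 ship[0->1]=2 prod=5 -> inv=[21 2 2 3]
Step 6: demand=3,sold=3 ship[2->3]=2 ship[1->2]=2 ship[0->1]=2 prod=5 -> inv=[24 2 2 2]
Step 7: demand=3,sold=2 ship[2->3]=2 ship[1->2]=2 ship[0->1]=2 prod=5 -> inv=[27 2 2 2]

27 2 2 2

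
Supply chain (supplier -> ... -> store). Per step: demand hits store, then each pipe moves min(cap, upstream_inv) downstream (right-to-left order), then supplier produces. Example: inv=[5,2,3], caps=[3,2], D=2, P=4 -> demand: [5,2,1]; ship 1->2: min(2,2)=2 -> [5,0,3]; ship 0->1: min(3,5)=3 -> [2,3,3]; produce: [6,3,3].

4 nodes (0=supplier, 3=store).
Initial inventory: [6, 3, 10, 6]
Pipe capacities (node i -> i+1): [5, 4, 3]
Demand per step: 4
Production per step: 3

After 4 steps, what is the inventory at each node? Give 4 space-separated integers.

Step 1: demand=4,sold=4 ship[2->3]=3 ship[1->2]=3 ship[0->1]=5 prod=3 -> inv=[4 5 10 5]
Step 2: demand=4,sold=4 ship[2->3]=3 ship[1->2]=4 ship[0->1]=4 prod=3 -> inv=[3 5 11 4]
Step 3: demand=4,sold=4 ship[2->3]=3 ship[1->2]=4 ship[0->1]=3 prod=3 -> inv=[3 4 12 3]
Step 4: demand=4,sold=3 ship[2->3]=3 ship[1->2]=4 ship[0->1]=3 prod=3 -> inv=[3 3 13 3]

3 3 13 3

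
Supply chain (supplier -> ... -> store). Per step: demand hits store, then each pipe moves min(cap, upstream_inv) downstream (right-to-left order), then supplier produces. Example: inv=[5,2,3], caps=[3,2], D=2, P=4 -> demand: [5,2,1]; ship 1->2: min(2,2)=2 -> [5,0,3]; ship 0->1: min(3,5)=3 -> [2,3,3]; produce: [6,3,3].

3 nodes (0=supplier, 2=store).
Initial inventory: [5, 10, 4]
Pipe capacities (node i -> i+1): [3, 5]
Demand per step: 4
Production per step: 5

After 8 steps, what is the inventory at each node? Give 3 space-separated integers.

Step 1: demand=4,sold=4 ship[1->2]=5 ship[0->1]=3 prod=5 -> inv=[7 8 5]
Step 2: demand=4,sold=4 ship[1->2]=5 ship[0->1]=3 prod=5 -> inv=[9 6 6]
Step 3: demand=4,sold=4 ship[1->2]=5 ship[0->1]=3 prod=5 -> inv=[11 4 7]
Step 4: demand=4,sold=4 ship[1->2]=4 ship[0->1]=3 prod=5 -> inv=[13 3 7]
Step 5: demand=4,sold=4 ship[1->2]=3 ship[0->1]=3 prod=5 -> inv=[15 3 6]
Step 6: demand=4,sold=4 ship[1->2]=3 ship[0->1]=3 prod=5 -> inv=[17 3 5]
Step 7: demand=4,sold=4 ship[1->2]=3 ship[0->1]=3 prod=5 -> inv=[19 3 4]
Step 8: demand=4,sold=4 ship[1->2]=3 ship[0->1]=3 prod=5 -> inv=[21 3 3]

21 3 3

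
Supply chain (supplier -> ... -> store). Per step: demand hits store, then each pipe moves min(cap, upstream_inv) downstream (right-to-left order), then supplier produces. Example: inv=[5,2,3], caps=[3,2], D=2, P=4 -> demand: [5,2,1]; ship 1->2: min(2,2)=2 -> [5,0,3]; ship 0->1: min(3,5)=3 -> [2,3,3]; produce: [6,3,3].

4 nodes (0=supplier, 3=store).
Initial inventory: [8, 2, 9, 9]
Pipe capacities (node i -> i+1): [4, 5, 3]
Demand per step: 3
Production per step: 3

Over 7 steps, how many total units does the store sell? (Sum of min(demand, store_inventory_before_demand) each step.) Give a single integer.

Answer: 21

Derivation:
Step 1: sold=3 (running total=3) -> [7 4 8 9]
Step 2: sold=3 (running total=6) -> [6 4 9 9]
Step 3: sold=3 (running total=9) -> [5 4 10 9]
Step 4: sold=3 (running total=12) -> [4 4 11 9]
Step 5: sold=3 (running total=15) -> [3 4 12 9]
Step 6: sold=3 (running total=18) -> [3 3 13 9]
Step 7: sold=3 (running total=21) -> [3 3 13 9]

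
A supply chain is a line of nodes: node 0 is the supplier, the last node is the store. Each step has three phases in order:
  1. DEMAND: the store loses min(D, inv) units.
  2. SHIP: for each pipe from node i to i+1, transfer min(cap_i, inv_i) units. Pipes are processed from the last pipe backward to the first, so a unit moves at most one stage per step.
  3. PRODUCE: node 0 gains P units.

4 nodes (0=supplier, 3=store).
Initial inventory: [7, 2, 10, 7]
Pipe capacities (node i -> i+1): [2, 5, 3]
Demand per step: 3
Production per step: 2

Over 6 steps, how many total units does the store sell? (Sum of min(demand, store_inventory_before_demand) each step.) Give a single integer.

Answer: 18

Derivation:
Step 1: sold=3 (running total=3) -> [7 2 9 7]
Step 2: sold=3 (running total=6) -> [7 2 8 7]
Step 3: sold=3 (running total=9) -> [7 2 7 7]
Step 4: sold=3 (running total=12) -> [7 2 6 7]
Step 5: sold=3 (running total=15) -> [7 2 5 7]
Step 6: sold=3 (running total=18) -> [7 2 4 7]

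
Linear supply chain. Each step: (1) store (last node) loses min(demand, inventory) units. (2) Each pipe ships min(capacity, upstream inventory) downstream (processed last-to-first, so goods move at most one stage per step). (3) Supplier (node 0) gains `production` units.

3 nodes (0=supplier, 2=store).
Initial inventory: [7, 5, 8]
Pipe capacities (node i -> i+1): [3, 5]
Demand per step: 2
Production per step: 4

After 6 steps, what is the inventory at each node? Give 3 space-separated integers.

Step 1: demand=2,sold=2 ship[1->2]=5 ship[0->1]=3 prod=4 -> inv=[8 3 11]
Step 2: demand=2,sold=2 ship[1->2]=3 ship[0->1]=3 prod=4 -> inv=[9 3 12]
Step 3: demand=2,sold=2 ship[1->2]=3 ship[0->1]=3 prod=4 -> inv=[10 3 13]
Step 4: demand=2,sold=2 ship[1->2]=3 ship[0->1]=3 prod=4 -> inv=[11 3 14]
Step 5: demand=2,sold=2 ship[1->2]=3 ship[0->1]=3 prod=4 -> inv=[12 3 15]
Step 6: demand=2,sold=2 ship[1->2]=3 ship[0->1]=3 prod=4 -> inv=[13 3 16]

13 3 16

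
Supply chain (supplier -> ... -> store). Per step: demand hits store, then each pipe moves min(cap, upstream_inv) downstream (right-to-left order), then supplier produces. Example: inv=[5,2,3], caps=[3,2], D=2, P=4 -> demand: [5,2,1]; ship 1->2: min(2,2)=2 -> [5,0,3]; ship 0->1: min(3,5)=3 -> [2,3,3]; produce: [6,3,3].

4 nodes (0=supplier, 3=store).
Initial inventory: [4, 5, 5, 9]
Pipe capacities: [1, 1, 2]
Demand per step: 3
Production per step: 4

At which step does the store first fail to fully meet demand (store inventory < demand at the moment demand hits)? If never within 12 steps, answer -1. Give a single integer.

Step 1: demand=3,sold=3 ship[2->3]=2 ship[1->2]=1 ship[0->1]=1 prod=4 -> [7 5 4 8]
Step 2: demand=3,sold=3 ship[2->3]=2 ship[1->2]=1 ship[0->1]=1 prod=4 -> [10 5 3 7]
Step 3: demand=3,sold=3 ship[2->3]=2 ship[1->2]=1 ship[0->1]=1 prod=4 -> [13 5 2 6]
Step 4: demand=3,sold=3 ship[2->3]=2 ship[1->2]=1 ship[0->1]=1 prod=4 -> [16 5 1 5]
Step 5: demand=3,sold=3 ship[2->3]=1 ship[1->2]=1 ship[0->1]=1 prod=4 -> [19 5 1 3]
Step 6: demand=3,sold=3 ship[2->3]=1 ship[1->2]=1 ship[0->1]=1 prod=4 -> [22 5 1 1]
Step 7: demand=3,sold=1 ship[2->3]=1 ship[1->2]=1 ship[0->1]=1 prod=4 -> [25 5 1 1]
Step 8: demand=3,sold=1 ship[2->3]=1 ship[1->2]=1 ship[0->1]=1 prod=4 -> [28 5 1 1]
Step 9: demand=3,sold=1 ship[2->3]=1 ship[1->2]=1 ship[0->1]=1 prod=4 -> [31 5 1 1]
Step 10: demand=3,sold=1 ship[2->3]=1 ship[1->2]=1 ship[0->1]=1 prod=4 -> [34 5 1 1]
Step 11: demand=3,sold=1 ship[2->3]=1 ship[1->2]=1 ship[0->1]=1 prod=4 -> [37 5 1 1]
Step 12: demand=3,sold=1 ship[2->3]=1 ship[1->2]=1 ship[0->1]=1 prod=4 -> [40 5 1 1]
First stockout at step 7

7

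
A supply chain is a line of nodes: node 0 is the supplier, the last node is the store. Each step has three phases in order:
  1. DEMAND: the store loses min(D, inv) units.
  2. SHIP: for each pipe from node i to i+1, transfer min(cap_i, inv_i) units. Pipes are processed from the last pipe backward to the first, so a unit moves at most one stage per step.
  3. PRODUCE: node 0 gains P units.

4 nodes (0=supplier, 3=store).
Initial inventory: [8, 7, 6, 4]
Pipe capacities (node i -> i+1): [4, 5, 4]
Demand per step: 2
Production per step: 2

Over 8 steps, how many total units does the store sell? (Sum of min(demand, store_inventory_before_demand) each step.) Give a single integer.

Step 1: sold=2 (running total=2) -> [6 6 7 6]
Step 2: sold=2 (running total=4) -> [4 5 8 8]
Step 3: sold=2 (running total=6) -> [2 4 9 10]
Step 4: sold=2 (running total=8) -> [2 2 9 12]
Step 5: sold=2 (running total=10) -> [2 2 7 14]
Step 6: sold=2 (running total=12) -> [2 2 5 16]
Step 7: sold=2 (running total=14) -> [2 2 3 18]
Step 8: sold=2 (running total=16) -> [2 2 2 19]

Answer: 16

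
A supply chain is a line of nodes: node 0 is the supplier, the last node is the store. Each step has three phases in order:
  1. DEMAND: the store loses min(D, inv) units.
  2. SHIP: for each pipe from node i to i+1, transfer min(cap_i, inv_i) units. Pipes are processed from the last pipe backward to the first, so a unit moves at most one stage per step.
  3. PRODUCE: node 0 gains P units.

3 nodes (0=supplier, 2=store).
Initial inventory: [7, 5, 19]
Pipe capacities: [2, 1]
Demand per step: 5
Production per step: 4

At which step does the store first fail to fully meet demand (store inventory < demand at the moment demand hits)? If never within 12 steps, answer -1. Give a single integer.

Step 1: demand=5,sold=5 ship[1->2]=1 ship[0->1]=2 prod=4 -> [9 6 15]
Step 2: demand=5,sold=5 ship[1->2]=1 ship[0->1]=2 prod=4 -> [11 7 11]
Step 3: demand=5,sold=5 ship[1->2]=1 ship[0->1]=2 prod=4 -> [13 8 7]
Step 4: demand=5,sold=5 ship[1->2]=1 ship[0->1]=2 prod=4 -> [15 9 3]
Step 5: demand=5,sold=3 ship[1->2]=1 ship[0->1]=2 prod=4 -> [17 10 1]
Step 6: demand=5,sold=1 ship[1->2]=1 ship[0->1]=2 prod=4 -> [19 11 1]
Step 7: demand=5,sold=1 ship[1->2]=1 ship[0->1]=2 prod=4 -> [21 12 1]
Step 8: demand=5,sold=1 ship[1->2]=1 ship[0->1]=2 prod=4 -> [23 13 1]
Step 9: demand=5,sold=1 ship[1->2]=1 ship[0->1]=2 prod=4 -> [25 14 1]
Step 10: demand=5,sold=1 ship[1->2]=1 ship[0->1]=2 prod=4 -> [27 15 1]
Step 11: demand=5,sold=1 ship[1->2]=1 ship[0->1]=2 prod=4 -> [29 16 1]
Step 12: demand=5,sold=1 ship[1->2]=1 ship[0->1]=2 prod=4 -> [31 17 1]
First stockout at step 5

5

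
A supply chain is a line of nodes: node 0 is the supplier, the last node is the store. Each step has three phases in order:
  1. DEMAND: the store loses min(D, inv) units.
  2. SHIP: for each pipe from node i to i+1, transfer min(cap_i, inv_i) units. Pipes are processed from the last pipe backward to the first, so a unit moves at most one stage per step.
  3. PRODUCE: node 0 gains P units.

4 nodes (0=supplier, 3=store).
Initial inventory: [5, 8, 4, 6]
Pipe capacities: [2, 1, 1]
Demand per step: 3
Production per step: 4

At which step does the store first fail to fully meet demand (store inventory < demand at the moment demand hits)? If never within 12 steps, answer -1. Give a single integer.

Step 1: demand=3,sold=3 ship[2->3]=1 ship[1->2]=1 ship[0->1]=2 prod=4 -> [7 9 4 4]
Step 2: demand=3,sold=3 ship[2->3]=1 ship[1->2]=1 ship[0->1]=2 prod=4 -> [9 10 4 2]
Step 3: demand=3,sold=2 ship[2->3]=1 ship[1->2]=1 ship[0->1]=2 prod=4 -> [11 11 4 1]
Step 4: demand=3,sold=1 ship[2->3]=1 ship[1->2]=1 ship[0->1]=2 prod=4 -> [13 12 4 1]
Step 5: demand=3,sold=1 ship[2->3]=1 ship[1->2]=1 ship[0->1]=2 prod=4 -> [15 13 4 1]
Step 6: demand=3,sold=1 ship[2->3]=1 ship[1->2]=1 ship[0->1]=2 prod=4 -> [17 14 4 1]
Step 7: demand=3,sold=1 ship[2->3]=1 ship[1->2]=1 ship[0->1]=2 prod=4 -> [19 15 4 1]
Step 8: demand=3,sold=1 ship[2->3]=1 ship[1->2]=1 ship[0->1]=2 prod=4 -> [21 16 4 1]
Step 9: demand=3,sold=1 ship[2->3]=1 ship[1->2]=1 ship[0->1]=2 prod=4 -> [23 17 4 1]
Step 10: demand=3,sold=1 ship[2->3]=1 ship[1->2]=1 ship[0->1]=2 prod=4 -> [25 18 4 1]
Step 11: demand=3,sold=1 ship[2->3]=1 ship[1->2]=1 ship[0->1]=2 prod=4 -> [27 19 4 1]
Step 12: demand=3,sold=1 ship[2->3]=1 ship[1->2]=1 ship[0->1]=2 prod=4 -> [29 20 4 1]
First stockout at step 3

3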